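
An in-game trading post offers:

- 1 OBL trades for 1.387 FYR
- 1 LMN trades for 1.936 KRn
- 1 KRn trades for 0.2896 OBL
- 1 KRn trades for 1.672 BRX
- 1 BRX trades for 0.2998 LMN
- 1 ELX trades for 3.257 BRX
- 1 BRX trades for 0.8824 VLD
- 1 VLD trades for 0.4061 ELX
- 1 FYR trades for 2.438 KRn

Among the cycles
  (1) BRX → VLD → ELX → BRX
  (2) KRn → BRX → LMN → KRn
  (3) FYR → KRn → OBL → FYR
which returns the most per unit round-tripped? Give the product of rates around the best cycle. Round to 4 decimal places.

1.1671

(1) 0.8824 × 0.4061 × 3.257 = 1.16712
(2) 1.672 × 0.2998 × 1.936 = 0.97045
(3) 2.438 × 0.2896 × 1.387 = 0.97928
Highest is cycle (1) at 1.1671 (>1, arbitrage).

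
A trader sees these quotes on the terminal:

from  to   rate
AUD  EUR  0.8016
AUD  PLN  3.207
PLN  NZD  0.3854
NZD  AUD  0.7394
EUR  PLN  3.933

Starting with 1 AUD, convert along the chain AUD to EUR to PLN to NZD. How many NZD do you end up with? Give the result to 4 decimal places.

1 AUD × 0.8016 = 0.8016 EUR
0.8016 EUR × 3.933 = 3.1526928 PLN
3.1526928 PLN × 0.3854 = 1.21504780512 NZD

1.2150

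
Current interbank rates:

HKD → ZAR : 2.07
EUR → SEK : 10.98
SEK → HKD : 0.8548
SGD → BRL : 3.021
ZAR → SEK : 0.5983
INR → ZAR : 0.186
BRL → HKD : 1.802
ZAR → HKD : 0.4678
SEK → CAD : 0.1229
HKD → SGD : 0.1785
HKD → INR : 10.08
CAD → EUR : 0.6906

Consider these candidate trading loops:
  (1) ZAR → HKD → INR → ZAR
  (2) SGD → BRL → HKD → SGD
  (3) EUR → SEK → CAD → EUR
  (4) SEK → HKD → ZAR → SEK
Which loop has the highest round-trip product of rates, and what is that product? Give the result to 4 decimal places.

1.0587

(1) 0.4678 × 10.08 × 0.186 = 0.87707
(2) 3.021 × 1.802 × 0.1785 = 0.97173
(3) 10.98 × 0.1229 × 0.6906 = 0.93192
(4) 0.8548 × 2.07 × 0.5983 = 1.05865
Highest is cycle (4) at 1.0587 (>1, arbitrage).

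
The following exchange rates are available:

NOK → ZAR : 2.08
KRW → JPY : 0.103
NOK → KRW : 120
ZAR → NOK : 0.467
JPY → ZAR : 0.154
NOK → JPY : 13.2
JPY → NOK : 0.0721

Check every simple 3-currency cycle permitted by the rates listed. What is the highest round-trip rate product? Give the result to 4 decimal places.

JPY→ZAR→NOK→JPY: 0.154 × 0.467 × 13.2 = 0.94932
KRW→JPY→NOK→KRW: 0.103 × 0.0721 × 120 = 0.89116
Maximum is JPY→ZAR→NOK→JPY at 0.9493; no arbitrage — every cycle loses value.

0.9493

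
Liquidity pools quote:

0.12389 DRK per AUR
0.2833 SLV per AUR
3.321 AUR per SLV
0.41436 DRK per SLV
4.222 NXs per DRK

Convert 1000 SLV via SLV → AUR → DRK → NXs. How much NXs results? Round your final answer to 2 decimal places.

1737.09

1000 SLV × 3.321 = 3321 AUR
3321 AUR × 0.12389 = 411.43869 DRK
411.43869 DRK × 4.222 = 1737.09414918 NXs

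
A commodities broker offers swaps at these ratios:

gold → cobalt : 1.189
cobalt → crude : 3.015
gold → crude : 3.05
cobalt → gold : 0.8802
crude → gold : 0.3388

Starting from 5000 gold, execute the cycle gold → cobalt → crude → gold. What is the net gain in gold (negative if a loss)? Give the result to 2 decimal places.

5000 gold × 1.189 = 5945 cobalt
5945 cobalt × 3.015 = 17924.175 crude
17924.175 crude × 0.3388 = 6072.71049 gold
Net change: 6072.71049 − 5000 = 1072.71049 gold

1072.71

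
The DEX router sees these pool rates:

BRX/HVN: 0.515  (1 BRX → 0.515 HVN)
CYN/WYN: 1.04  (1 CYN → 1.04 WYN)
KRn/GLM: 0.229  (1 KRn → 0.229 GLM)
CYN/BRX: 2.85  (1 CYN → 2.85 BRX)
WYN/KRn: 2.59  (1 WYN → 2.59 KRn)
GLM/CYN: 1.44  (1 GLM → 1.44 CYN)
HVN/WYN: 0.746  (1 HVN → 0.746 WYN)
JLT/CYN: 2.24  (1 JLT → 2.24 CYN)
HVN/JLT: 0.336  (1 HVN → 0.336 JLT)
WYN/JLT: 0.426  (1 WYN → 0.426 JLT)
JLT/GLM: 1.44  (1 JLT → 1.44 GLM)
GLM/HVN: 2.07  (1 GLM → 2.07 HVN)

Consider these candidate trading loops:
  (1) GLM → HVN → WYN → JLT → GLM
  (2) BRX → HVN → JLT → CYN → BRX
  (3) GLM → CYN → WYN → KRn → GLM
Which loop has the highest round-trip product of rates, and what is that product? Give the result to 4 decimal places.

1.1047

(1) 2.07 × 0.746 × 0.426 × 1.44 = 0.94729
(2) 0.515 × 0.336 × 2.24 × 2.85 = 1.10469
(3) 1.44 × 1.04 × 2.59 × 0.229 = 0.88824
Highest is cycle (2) at 1.1047 (>1, arbitrage).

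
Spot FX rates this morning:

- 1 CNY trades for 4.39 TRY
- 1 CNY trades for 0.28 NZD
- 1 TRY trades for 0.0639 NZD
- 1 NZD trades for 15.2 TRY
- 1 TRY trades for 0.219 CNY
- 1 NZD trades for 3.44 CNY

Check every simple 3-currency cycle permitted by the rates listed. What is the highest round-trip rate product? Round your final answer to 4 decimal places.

CNY→TRY→NZD→CNY: 4.39 × 0.0639 × 3.44 = 0.96499
CNY→NZD→TRY→CNY: 0.28 × 15.2 × 0.219 = 0.93206
Maximum is CNY→TRY→NZD→CNY at 0.9650; no arbitrage — every cycle loses value.

0.9650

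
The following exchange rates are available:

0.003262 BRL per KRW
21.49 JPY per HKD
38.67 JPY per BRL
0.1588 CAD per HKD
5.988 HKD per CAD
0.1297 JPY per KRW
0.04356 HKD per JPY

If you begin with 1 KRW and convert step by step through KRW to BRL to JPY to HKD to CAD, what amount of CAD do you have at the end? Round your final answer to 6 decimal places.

0.000873

1 KRW × 0.003262 = 0.003262 BRL
0.003262 BRL × 38.67 = 0.12614154 JPY
0.12614154 JPY × 0.04356 = 0.0054947254824 HKD
0.0054947254824 HKD × 0.1588 = 0.00087256240660512 CAD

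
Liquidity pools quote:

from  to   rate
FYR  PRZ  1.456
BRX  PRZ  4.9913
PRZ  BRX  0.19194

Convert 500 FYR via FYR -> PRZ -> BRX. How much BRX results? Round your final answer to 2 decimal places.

500 FYR × 1.456 = 728 PRZ
728 PRZ × 0.19194 = 139.73232 BRX

139.73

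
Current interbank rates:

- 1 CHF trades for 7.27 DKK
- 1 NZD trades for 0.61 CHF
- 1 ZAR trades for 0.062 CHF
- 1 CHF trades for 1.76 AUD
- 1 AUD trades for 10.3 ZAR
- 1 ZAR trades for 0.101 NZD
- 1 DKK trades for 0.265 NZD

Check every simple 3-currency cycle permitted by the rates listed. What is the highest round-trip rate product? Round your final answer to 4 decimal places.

1.1752

DKK→NZD→CHF→DKK: 0.265 × 0.61 × 7.27 = 1.17520
ZAR→CHF→AUD→ZAR: 0.062 × 1.76 × 10.3 = 1.12394
Maximum is DKK→NZD→CHF→DKK at 1.1752; arbitrage exists.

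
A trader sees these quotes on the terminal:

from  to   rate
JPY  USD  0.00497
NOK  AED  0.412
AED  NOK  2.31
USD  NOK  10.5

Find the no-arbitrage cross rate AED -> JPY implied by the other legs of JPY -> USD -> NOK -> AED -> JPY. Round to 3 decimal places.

Known legs of the cycle: 0.00497 × 10.5 × 0.412 = 0.02150022
For no arbitrage the full-cycle product must be 1, so the missing rate is 1 / 0.02150022 ≈ 46.51115.

46.511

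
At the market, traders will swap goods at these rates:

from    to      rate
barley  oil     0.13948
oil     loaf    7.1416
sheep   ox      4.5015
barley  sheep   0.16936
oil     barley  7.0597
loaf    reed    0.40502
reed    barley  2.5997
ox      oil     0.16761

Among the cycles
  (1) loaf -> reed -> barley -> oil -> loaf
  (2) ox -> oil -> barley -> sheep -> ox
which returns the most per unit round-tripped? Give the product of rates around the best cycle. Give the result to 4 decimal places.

1.0488

(1) 0.40502 × 2.5997 × 0.13948 × 7.1416 = 1.04883
(2) 0.16761 × 7.0597 × 0.16936 × 4.5015 = 0.90210
Highest is cycle (1) at 1.0488 (>1, arbitrage).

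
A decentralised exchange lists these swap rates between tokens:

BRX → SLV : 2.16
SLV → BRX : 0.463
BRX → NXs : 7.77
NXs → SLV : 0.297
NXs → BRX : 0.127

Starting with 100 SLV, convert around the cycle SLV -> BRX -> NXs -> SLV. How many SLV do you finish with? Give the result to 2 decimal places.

100 SLV × 0.463 = 46.3 BRX
46.3 BRX × 7.77 = 359.751 NXs
359.751 NXs × 0.297 = 106.846047 SLV

106.85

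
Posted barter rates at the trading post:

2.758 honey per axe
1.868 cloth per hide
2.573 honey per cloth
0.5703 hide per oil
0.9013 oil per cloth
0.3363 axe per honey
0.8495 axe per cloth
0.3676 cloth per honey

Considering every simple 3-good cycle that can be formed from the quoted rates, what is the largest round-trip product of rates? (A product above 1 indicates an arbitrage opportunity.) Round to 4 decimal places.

cloth→oil→hide→cloth: 0.9013 × 0.5703 × 1.868 = 0.96017
honey→cloth→axe→honey: 0.3676 × 0.8495 × 2.758 = 0.86126
Maximum is cloth→oil→hide→cloth at 0.9602; no arbitrage — every cycle loses value.

0.9602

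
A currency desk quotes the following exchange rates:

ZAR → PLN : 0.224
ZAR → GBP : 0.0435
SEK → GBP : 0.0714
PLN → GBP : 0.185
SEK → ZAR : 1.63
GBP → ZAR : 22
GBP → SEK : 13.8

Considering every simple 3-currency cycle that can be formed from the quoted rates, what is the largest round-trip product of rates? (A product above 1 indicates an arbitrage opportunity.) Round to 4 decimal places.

SEK→ZAR→GBP→SEK: 1.63 × 0.0435 × 13.8 = 0.97849
PLN→GBP→ZAR→PLN: 0.185 × 22 × 0.224 = 0.91168
Maximum is SEK→ZAR→GBP→SEK at 0.9785; no arbitrage — every cycle loses value.

0.9785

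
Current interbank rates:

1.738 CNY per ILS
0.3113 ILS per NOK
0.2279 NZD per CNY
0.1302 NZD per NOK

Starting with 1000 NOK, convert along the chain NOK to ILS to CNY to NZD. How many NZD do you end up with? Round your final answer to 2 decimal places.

123.30

1000 NOK × 0.3113 = 311.3 ILS
311.3 ILS × 1.738 = 541.0394 CNY
541.0394 CNY × 0.2279 = 123.30287926 NZD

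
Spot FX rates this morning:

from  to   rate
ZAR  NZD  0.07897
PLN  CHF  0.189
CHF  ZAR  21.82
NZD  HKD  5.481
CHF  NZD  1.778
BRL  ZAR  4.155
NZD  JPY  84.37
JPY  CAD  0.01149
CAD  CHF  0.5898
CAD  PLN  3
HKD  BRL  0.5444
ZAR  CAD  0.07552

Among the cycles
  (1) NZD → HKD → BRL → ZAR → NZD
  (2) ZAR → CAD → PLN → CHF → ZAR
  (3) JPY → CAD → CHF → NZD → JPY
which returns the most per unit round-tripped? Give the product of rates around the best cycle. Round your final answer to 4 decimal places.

(1) 5.481 × 0.5444 × 4.155 × 0.07897 = 0.97906
(2) 0.07552 × 3 × 0.189 × 21.82 = 0.93433
(3) 0.01149 × 0.5898 × 1.778 × 84.37 = 1.01659
Highest is cycle (3) at 1.0166 (>1, arbitrage).

1.0166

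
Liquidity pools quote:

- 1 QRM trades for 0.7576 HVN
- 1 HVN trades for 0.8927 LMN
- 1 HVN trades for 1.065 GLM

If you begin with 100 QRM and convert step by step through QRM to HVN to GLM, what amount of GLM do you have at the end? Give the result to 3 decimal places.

80.684

100 QRM × 0.7576 = 75.76 HVN
75.76 HVN × 1.065 = 80.6844 GLM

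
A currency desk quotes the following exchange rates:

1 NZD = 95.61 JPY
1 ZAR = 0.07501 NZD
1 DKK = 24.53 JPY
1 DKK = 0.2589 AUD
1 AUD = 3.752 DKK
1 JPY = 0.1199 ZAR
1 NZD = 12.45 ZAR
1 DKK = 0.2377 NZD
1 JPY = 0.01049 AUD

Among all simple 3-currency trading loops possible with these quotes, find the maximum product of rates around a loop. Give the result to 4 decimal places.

JPY→AUD→DKK→JPY: 0.01049 × 3.752 × 24.53 = 0.96546
JPY→ZAR→NZD→JPY: 0.1199 × 0.07501 × 95.61 = 0.85989
Maximum is JPY→AUD→DKK→JPY at 0.9655; no arbitrage — every cycle loses value.

0.9655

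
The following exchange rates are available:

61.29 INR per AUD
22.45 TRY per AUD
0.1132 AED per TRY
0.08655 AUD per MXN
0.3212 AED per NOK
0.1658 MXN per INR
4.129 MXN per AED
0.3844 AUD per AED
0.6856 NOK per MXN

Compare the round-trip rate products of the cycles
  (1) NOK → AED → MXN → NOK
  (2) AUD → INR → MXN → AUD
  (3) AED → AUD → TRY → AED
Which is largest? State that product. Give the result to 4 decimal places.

0.9769

(1) 0.3212 × 4.129 × 0.6856 = 0.90927
(2) 61.29 × 0.1658 × 0.08655 = 0.87951
(3) 0.3844 × 22.45 × 0.1132 = 0.97689
Highest is cycle (3) at 0.9769 (≤1, no arbitrage).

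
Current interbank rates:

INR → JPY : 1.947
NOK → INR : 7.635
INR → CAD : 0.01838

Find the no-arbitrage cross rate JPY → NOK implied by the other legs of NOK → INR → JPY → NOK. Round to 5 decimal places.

Known legs of the cycle: 7.635 × 1.947 = 14.865345
For no arbitrage the full-cycle product must be 1, so the missing rate is 1 / 14.865345 ≈ 0.0672706.

0.06727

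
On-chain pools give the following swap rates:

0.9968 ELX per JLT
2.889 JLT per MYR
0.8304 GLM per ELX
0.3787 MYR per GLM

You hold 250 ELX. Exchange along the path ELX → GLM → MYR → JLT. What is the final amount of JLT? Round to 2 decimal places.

227.13

250 ELX × 0.8304 = 207.6 GLM
207.6 GLM × 0.3787 = 78.61812 MYR
78.61812 MYR × 2.889 = 227.12774868 JLT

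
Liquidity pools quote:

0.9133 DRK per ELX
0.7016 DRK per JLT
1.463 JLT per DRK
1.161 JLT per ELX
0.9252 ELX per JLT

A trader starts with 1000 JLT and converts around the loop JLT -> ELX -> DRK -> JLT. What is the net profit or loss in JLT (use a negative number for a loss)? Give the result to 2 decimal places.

1000 JLT × 0.9252 = 925.2 ELX
925.2 ELX × 0.9133 = 844.98516 DRK
844.98516 DRK × 1.463 = 1236.21328908 JLT
Net change: 1236.21328908 − 1000 = 236.21328908 JLT

236.21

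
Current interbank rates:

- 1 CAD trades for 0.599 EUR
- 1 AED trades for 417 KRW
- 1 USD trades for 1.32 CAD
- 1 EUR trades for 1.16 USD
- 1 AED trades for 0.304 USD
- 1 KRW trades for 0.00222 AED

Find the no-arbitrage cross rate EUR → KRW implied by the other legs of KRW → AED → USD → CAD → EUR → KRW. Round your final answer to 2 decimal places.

1874.01

Known legs of the cycle: 0.00222 × 0.304 × 1.32 × 0.599 = 0.0005336141184
For no arbitrage the full-cycle product must be 1, so the missing rate is 1 / 0.0005336141184 ≈ 1874.0134.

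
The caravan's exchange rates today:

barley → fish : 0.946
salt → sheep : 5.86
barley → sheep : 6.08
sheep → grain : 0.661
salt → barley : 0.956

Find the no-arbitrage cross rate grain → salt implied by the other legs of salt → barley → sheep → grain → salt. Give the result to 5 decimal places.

0.26028

Known legs of the cycle: 0.956 × 6.08 × 0.661 = 3.84204928
For no arbitrage the full-cycle product must be 1, so the missing rate is 1 / 3.84204928 ≈ 0.2602778.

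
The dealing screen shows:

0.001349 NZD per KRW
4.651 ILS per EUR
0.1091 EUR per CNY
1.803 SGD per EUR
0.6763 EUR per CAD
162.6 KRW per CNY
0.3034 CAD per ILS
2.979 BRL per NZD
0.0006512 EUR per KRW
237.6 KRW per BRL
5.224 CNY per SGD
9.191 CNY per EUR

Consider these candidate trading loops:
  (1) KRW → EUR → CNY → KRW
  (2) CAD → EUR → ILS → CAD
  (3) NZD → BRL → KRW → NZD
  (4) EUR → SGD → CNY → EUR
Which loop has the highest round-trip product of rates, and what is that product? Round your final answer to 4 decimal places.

1.0276

(1) 0.0006512 × 9.191 × 162.6 = 0.97319
(2) 0.6763 × 4.651 × 0.3034 = 0.95434
(3) 2.979 × 237.6 × 0.001349 = 0.95484
(4) 1.803 × 5.224 × 0.1091 = 1.02760
Highest is cycle (4) at 1.0276 (>1, arbitrage).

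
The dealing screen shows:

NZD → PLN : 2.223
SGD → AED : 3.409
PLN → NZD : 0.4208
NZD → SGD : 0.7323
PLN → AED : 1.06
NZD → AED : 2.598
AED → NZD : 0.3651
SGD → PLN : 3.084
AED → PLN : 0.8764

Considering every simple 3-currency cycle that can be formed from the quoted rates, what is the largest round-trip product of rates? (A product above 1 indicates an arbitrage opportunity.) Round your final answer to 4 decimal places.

0.9581

NZD→AED→PLN→NZD: 2.598 × 0.8764 × 0.4208 = 0.95811
NZD→SGD→PLN→NZD: 0.7323 × 3.084 × 0.4208 = 0.95034
NZD→SGD→AED→NZD: 0.7323 × 3.409 × 0.3651 = 0.91144
NZD→PLN→AED→NZD: 2.223 × 1.06 × 0.3651 = 0.86031
Maximum is NZD→AED→PLN→NZD at 0.9581; no arbitrage — every cycle loses value.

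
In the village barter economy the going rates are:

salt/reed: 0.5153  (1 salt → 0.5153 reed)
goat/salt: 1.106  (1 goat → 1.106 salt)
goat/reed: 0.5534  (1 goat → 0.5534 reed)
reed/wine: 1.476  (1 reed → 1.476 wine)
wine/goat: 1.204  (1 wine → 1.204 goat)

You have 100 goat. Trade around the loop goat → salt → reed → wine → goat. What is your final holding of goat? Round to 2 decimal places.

101.28

100 goat × 1.106 = 110.6 salt
110.6 salt × 0.5153 = 56.99218 reed
56.99218 reed × 1.476 = 84.12045768 wine
84.12045768 wine × 1.204 = 101.28103104672 goat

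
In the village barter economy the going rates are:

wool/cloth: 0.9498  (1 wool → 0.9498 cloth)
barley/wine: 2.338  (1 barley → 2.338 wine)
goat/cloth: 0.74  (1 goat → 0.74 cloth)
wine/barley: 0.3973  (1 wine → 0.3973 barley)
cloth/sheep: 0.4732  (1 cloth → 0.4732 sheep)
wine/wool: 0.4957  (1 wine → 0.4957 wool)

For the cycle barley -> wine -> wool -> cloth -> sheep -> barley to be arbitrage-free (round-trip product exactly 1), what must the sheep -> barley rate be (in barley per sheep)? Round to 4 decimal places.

Known legs of the cycle: 2.338 × 0.4957 × 0.9498 × 0.4732 = 0.520883171857776
For no arbitrage the full-cycle product must be 1, so the missing rate is 1 / 0.520883171857776 ≈ 1.919816.

1.9198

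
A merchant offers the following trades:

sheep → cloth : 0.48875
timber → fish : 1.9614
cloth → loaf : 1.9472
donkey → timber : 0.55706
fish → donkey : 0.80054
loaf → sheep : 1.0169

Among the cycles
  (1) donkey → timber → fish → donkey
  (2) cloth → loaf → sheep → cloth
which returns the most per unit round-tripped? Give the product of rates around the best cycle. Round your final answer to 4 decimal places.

(1) 0.55706 × 1.9614 × 0.80054 = 0.87468
(2) 1.9472 × 1.0169 × 0.48875 = 0.96778
Highest is cycle (2) at 0.9678 (≤1, no arbitrage).

0.9678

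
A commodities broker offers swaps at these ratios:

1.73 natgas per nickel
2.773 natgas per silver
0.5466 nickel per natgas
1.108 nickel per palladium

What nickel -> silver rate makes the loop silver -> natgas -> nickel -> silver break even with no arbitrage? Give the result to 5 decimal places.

Known legs of the cycle: 2.773 × 0.5466 = 1.5157218
For no arbitrage the full-cycle product must be 1, so the missing rate is 1 / 1.5157218 ≈ 0.6597517.

0.65975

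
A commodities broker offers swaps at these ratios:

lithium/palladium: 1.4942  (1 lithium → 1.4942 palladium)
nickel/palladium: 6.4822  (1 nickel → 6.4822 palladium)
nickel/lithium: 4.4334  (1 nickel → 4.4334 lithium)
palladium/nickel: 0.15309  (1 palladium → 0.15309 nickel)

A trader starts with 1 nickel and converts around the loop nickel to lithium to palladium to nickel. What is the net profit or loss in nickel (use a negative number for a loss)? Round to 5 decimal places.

0.01413

1 nickel × 4.4334 = 4.4334 lithium
4.4334 lithium × 1.4942 = 6.62438628 palladium
6.62438628 palladium × 0.15309 = 1.0141272956052 nickel
Net change: 1.0141272956052 − 1 = 0.0141272956052 nickel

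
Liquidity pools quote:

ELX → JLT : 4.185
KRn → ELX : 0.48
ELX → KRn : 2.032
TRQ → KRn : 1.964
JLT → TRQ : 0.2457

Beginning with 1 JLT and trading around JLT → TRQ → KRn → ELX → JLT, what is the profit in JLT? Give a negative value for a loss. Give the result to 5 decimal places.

1 JLT × 0.2457 = 0.2457 TRQ
0.2457 TRQ × 1.964 = 0.4825548 KRn
0.4825548 KRn × 0.48 = 0.231626304 ELX
0.231626304 ELX × 4.185 = 0.96935608224 JLT
Net change: 0.96935608224 − 1 = -0.03064391776 JLT

-0.03064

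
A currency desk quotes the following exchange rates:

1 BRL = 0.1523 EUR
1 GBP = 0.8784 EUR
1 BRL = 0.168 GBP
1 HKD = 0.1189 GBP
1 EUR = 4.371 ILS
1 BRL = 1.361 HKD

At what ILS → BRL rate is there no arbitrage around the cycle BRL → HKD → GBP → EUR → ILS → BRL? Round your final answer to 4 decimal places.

1.6095

Known legs of the cycle: 1.361 × 0.1189 × 0.8784 × 4.371 = 0.62131682375856
For no arbitrage the full-cycle product must be 1, so the missing rate is 1 / 0.62131682375856 ≈ 1.609485.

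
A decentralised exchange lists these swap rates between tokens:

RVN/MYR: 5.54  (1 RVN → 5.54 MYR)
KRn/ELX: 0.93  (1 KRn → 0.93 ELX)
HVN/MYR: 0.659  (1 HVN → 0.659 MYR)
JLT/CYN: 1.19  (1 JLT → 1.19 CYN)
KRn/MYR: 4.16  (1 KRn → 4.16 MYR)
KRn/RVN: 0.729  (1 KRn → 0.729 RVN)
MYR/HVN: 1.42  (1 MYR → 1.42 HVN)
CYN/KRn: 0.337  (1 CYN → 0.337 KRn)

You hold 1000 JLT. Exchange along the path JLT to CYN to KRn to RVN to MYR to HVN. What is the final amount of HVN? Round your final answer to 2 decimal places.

2299.87

1000 JLT × 1.19 = 1190 CYN
1190 CYN × 0.337 = 401.03 KRn
401.03 KRn × 0.729 = 292.35087 RVN
292.35087 RVN × 5.54 = 1619.6238198 MYR
1619.6238198 MYR × 1.42 = 2299.865824116 HVN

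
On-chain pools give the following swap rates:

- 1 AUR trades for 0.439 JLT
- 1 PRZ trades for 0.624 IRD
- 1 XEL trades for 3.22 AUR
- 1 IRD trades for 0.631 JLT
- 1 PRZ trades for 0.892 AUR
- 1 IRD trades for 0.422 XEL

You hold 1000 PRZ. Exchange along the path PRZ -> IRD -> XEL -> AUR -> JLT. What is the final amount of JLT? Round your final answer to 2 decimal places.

1000 PRZ × 0.624 = 624 IRD
624 IRD × 0.422 = 263.328 XEL
263.328 XEL × 3.22 = 847.91616 AUR
847.91616 AUR × 0.439 = 372.23519424 JLT

372.24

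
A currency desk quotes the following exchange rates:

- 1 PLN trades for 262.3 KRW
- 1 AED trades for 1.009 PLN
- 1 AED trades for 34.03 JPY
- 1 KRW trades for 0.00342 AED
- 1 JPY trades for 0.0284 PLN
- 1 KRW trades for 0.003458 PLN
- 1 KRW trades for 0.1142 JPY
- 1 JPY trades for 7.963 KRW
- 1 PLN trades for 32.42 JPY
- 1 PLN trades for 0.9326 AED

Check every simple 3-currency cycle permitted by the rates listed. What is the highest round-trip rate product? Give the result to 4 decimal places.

0.9268

KRW→AED→JPY→KRW: 0.00342 × 34.03 × 7.963 = 0.92675
KRW→AED→PLN→KRW: 0.00342 × 1.009 × 262.3 = 0.90514
JPY→PLN→AED→JPY: 0.0284 × 0.9326 × 34.03 = 0.90131
KRW→PLN→JPY→KRW: 0.003458 × 32.42 × 7.963 = 0.89272
KRW→JPY→PLN→KRW: 0.1142 × 0.0284 × 262.3 = 0.85071
Maximum is KRW→AED→JPY→KRW at 0.9268; no arbitrage — every cycle loses value.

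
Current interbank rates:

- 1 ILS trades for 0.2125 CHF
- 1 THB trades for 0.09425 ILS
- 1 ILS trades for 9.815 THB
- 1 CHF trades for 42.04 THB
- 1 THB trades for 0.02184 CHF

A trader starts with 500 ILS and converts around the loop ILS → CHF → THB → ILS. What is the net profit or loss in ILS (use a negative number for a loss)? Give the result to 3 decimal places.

-79.009

500 ILS × 0.2125 = 106.25 CHF
106.25 CHF × 42.04 = 4466.75 THB
4466.75 THB × 0.09425 = 420.9911875 ILS
Net change: 420.9911875 − 500 = -79.0088125 ILS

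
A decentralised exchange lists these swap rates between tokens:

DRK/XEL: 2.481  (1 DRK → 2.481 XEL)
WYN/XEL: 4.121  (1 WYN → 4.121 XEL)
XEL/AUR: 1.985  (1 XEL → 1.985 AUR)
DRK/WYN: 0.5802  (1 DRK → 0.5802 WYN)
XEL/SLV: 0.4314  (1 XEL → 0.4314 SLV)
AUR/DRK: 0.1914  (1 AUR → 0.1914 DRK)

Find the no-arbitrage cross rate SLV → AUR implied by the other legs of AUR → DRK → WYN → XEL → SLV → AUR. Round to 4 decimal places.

Known legs of the cycle: 0.1914 × 0.5802 × 4.121 × 0.4314 = 0.197425121153832
For no arbitrage the full-cycle product must be 1, so the missing rate is 1 / 0.197425121153832 ≈ 5.065212.

5.0652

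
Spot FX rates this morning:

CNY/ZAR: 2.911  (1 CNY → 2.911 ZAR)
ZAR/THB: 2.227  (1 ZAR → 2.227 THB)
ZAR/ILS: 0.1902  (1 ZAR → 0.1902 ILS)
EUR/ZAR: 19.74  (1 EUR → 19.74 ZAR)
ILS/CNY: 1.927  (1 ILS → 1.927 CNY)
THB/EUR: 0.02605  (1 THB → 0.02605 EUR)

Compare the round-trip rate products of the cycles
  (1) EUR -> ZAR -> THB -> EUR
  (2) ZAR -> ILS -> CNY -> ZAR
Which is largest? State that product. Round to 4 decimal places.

1.1452

(1) 19.74 × 2.227 × 0.02605 = 1.14518
(2) 0.1902 × 1.927 × 2.911 = 1.06693
Highest is cycle (1) at 1.1452 (>1, arbitrage).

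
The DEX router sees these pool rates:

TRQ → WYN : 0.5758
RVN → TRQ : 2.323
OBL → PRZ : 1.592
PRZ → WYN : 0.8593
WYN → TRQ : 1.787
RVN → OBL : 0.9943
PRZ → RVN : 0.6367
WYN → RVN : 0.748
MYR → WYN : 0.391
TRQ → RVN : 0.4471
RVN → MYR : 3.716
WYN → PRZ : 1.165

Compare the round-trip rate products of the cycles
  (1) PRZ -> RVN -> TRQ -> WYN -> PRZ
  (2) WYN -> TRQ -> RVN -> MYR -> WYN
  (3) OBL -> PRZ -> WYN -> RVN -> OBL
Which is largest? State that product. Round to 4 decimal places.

1.1609

(1) 0.6367 × 2.323 × 0.5758 × 1.165 = 0.99216
(2) 1.787 × 0.4471 × 3.716 × 0.391 = 1.16086
(3) 1.592 × 0.8593 × 0.748 × 0.9943 = 1.01744
Highest is cycle (2) at 1.1609 (>1, arbitrage).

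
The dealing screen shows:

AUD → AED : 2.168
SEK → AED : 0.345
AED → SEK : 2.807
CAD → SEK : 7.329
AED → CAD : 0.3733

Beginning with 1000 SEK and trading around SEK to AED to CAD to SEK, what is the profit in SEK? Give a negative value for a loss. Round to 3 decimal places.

-56.109

1000 SEK × 0.345 = 345 AED
345 AED × 0.3733 = 128.7885 CAD
128.7885 CAD × 7.329 = 943.8909165 SEK
Net change: 943.8909165 − 1000 = -56.1090835 SEK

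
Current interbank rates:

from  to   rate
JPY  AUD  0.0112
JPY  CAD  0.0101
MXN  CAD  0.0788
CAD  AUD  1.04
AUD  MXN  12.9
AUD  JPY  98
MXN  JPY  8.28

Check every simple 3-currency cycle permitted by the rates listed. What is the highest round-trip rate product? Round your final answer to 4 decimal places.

1.1963

AUD→MXN→JPY→AUD: 12.9 × 8.28 × 0.0112 = 1.19629
AUD→MXN→CAD→AUD: 12.9 × 0.0788 × 1.04 = 1.05718
AUD→JPY→CAD→AUD: 98 × 0.0101 × 1.04 = 1.02939
Maximum is AUD→MXN→JPY→AUD at 1.1963; arbitrage exists.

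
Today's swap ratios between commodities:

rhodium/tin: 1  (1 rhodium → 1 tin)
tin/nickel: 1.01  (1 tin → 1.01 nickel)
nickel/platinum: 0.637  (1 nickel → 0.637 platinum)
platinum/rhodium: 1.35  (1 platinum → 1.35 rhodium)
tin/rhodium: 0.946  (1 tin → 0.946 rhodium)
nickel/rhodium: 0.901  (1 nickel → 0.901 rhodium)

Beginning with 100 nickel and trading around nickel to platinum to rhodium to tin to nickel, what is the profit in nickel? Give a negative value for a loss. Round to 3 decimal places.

-13.145

100 nickel × 0.637 = 63.7 platinum
63.7 platinum × 1.35 = 85.995 rhodium
85.995 rhodium × 1 = 85.995 tin
85.995 tin × 1.01 = 86.85495 nickel
Net change: 86.85495 − 100 = -13.14505 nickel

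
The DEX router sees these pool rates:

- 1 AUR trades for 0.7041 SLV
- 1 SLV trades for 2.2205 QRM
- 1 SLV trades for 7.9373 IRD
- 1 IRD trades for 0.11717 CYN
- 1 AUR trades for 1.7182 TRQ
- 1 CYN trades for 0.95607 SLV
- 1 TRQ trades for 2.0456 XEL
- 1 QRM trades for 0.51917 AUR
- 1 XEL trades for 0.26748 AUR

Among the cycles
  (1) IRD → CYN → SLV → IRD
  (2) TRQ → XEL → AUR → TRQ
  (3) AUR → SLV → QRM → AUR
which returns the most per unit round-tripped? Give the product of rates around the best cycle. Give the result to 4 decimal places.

0.9401

(1) 0.11717 × 0.95607 × 7.9373 = 0.88916
(2) 2.0456 × 0.26748 × 1.7182 = 0.94013
(3) 0.7041 × 2.2205 × 0.51917 = 0.81170
Highest is cycle (2) at 0.9401 (≤1, no arbitrage).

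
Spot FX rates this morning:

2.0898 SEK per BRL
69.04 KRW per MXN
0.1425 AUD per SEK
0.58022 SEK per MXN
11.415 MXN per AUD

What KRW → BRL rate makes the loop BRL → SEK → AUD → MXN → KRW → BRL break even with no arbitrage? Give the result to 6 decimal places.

Known legs of the cycle: 2.0898 × 0.1425 × 11.415 × 69.04 = 234.6909201594
For no arbitrage the full-cycle product must be 1, so the missing rate is 1 / 234.6909201594 ≈ 0.00426092.

0.004261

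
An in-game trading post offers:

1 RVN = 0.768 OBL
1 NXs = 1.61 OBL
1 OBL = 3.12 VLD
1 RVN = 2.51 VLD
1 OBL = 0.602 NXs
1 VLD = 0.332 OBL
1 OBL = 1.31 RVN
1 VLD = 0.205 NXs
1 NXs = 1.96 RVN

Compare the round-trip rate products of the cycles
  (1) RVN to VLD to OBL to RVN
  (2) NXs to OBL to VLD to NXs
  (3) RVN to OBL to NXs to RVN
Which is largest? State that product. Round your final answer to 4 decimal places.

(1) 2.51 × 0.332 × 1.31 = 1.09165
(2) 1.61 × 3.12 × 0.205 = 1.02976
(3) 0.768 × 0.602 × 1.96 = 0.90618
Highest is cycle (1) at 1.0916 (>1, arbitrage).

1.0916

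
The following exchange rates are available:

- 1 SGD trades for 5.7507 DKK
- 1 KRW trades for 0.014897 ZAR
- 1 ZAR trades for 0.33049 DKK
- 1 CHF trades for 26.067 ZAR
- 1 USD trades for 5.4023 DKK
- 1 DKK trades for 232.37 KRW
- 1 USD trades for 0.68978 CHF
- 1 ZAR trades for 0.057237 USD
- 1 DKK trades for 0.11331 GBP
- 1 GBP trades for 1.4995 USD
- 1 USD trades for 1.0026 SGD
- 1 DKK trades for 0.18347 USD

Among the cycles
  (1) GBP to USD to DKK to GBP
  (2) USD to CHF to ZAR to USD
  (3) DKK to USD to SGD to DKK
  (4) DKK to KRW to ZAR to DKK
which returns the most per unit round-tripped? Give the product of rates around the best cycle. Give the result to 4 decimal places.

(1) 1.4995 × 5.4023 × 0.11331 = 0.91790
(2) 0.68978 × 26.067 × 0.057237 = 1.02915
(3) 0.18347 × 1.0026 × 5.7507 = 1.05782
(4) 232.37 × 0.014897 × 0.33049 = 1.14403
Highest is cycle (4) at 1.1440 (>1, arbitrage).

1.1440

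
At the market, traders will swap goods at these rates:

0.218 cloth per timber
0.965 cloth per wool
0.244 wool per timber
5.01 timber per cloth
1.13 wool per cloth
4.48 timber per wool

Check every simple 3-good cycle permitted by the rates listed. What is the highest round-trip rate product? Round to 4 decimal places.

timber→wool→cloth→timber: 0.244 × 0.965 × 5.01 = 1.17965
timber→cloth→wool→timber: 0.218 × 1.13 × 4.48 = 1.10360
Maximum is timber→wool→cloth→timber at 1.1797; arbitrage exists.

1.1797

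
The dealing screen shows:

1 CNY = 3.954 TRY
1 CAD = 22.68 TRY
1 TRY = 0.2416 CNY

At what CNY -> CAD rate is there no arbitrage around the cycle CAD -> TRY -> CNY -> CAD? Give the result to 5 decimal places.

0.18250

Known legs of the cycle: 22.68 × 0.2416 = 5.479488
For no arbitrage the full-cycle product must be 1, so the missing rate is 1 / 5.479488 ≈ 0.1824988.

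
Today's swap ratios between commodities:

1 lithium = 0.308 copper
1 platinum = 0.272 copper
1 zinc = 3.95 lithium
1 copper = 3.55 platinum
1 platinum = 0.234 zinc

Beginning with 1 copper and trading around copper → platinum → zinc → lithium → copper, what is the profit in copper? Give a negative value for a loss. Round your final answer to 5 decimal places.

1 copper × 3.55 = 3.55 platinum
3.55 platinum × 0.234 = 0.8307 zinc
0.8307 zinc × 3.95 = 3.281265 lithium
3.281265 lithium × 0.308 = 1.01062962 copper
Net change: 1.01062962 − 1 = 0.01062962 copper

0.01063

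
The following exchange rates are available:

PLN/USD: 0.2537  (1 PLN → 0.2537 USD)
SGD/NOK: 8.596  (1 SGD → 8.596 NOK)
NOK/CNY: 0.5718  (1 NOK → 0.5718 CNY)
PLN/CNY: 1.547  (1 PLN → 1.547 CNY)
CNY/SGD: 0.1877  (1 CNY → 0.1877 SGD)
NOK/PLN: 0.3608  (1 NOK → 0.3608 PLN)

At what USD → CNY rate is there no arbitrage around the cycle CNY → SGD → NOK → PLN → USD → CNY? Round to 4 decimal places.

6.7710

Known legs of the cycle: 0.1877 × 8.596 × 0.3608 × 0.2537 = 0.147688838683232
For no arbitrage the full-cycle product must be 1, so the missing rate is 1 / 0.147688838683232 ≈ 6.770992.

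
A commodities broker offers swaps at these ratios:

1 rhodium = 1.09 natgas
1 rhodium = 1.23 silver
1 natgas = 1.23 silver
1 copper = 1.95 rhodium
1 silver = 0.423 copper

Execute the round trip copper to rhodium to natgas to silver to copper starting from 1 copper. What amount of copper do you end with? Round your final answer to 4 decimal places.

1 copper × 1.95 = 1.95 rhodium
1.95 rhodium × 1.09 = 2.1255 natgas
2.1255 natgas × 1.23 = 2.614365 silver
2.614365 silver × 0.423 = 1.105876395 copper

1.1059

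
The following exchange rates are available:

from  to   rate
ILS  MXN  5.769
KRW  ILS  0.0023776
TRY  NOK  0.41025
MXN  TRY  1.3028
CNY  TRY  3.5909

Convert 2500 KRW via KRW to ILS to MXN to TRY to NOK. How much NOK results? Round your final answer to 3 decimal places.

2500 KRW × 0.0023776 = 5.944 ILS
5.944 ILS × 5.769 = 34.290936 MXN
34.290936 MXN × 1.3028 = 44.6742314208 TRY
44.6742314208 TRY × 0.41025 = 18.3276034403832 NOK

18.328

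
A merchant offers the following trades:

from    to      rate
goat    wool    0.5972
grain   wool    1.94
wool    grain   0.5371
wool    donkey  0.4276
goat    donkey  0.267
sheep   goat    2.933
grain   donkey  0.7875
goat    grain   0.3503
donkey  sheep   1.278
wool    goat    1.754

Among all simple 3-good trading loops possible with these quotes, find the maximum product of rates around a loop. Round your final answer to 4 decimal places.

grain→wool→goat→grain: 1.94 × 1.754 × 0.3503 = 1.19199
donkey→sheep→goat→donkey: 1.278 × 2.933 × 0.267 = 1.00082
Maximum is grain→wool→goat→grain at 1.1920; arbitrage exists.

1.1920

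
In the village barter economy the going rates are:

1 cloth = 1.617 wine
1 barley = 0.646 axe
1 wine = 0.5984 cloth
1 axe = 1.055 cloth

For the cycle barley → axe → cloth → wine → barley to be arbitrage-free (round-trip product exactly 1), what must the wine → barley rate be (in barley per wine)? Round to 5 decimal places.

0.90741

Known legs of the cycle: 0.646 × 1.055 × 1.617 = 1.10203401
For no arbitrage the full-cycle product must be 1, so the missing rate is 1 / 1.10203401 ≈ 0.9074130.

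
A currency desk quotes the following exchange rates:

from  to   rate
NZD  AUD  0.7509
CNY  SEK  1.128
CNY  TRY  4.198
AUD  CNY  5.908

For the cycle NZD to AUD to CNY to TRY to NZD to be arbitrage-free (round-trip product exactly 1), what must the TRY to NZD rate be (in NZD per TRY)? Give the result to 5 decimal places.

Known legs of the cycle: 0.7509 × 5.908 × 4.198 = 18.6236596056
For no arbitrage the full-cycle product must be 1, so the missing rate is 1 / 18.6236596056 ≈ 0.0536951.

0.05370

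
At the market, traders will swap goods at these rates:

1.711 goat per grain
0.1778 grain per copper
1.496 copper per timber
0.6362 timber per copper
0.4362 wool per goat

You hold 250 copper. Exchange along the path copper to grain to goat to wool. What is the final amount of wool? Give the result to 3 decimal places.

250 copper × 0.1778 = 44.45 grain
44.45 grain × 1.711 = 76.05395 goat
76.05395 goat × 0.4362 = 33.17473299 wool

33.175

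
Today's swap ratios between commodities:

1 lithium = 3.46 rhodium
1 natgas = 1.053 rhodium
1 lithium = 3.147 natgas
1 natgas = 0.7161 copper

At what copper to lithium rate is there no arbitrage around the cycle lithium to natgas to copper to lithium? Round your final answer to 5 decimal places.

0.44374

Known legs of the cycle: 3.147 × 0.7161 = 2.2535667
For no arbitrage the full-cycle product must be 1, so the missing rate is 1 / 2.2535667 ≈ 0.4437410.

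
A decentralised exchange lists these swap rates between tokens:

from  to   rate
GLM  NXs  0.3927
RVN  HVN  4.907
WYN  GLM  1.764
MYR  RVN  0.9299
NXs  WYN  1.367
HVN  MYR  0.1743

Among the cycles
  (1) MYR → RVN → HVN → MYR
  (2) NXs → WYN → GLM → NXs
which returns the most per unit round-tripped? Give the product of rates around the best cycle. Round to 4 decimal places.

0.9470

(1) 0.9299 × 4.907 × 0.1743 = 0.79533
(2) 1.367 × 1.764 × 0.3927 = 0.94695
Highest is cycle (2) at 0.9470 (≤1, no arbitrage).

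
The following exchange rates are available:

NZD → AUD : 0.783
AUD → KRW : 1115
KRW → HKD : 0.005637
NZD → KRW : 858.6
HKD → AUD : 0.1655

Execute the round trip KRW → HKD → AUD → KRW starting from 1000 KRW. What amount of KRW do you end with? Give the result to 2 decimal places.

1000 KRW × 0.005637 = 5.637 HKD
5.637 HKD × 0.1655 = 0.9329235 AUD
0.9329235 AUD × 1115 = 1040.2097025 KRW

1040.21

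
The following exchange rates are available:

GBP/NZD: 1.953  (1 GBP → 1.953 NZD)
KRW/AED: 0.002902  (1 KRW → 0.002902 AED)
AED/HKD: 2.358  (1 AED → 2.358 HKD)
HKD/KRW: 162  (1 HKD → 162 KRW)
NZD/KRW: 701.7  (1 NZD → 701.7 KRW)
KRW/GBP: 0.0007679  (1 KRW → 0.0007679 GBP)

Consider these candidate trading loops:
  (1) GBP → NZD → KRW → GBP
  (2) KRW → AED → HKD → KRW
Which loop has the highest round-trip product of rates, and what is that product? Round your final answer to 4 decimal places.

(1) 1.953 × 701.7 × 0.0007679 = 1.05235
(2) 0.002902 × 2.358 × 162 = 1.10855
Highest is cycle (2) at 1.1086 (>1, arbitrage).

1.1086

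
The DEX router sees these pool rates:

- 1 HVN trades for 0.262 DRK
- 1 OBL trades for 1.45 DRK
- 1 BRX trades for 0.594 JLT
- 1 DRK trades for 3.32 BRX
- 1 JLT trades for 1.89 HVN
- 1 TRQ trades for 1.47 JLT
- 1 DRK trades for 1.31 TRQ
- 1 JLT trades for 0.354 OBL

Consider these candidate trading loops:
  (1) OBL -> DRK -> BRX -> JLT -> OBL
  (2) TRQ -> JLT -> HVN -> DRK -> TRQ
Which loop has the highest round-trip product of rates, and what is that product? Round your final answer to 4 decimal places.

(1) 1.45 × 3.32 × 0.594 × 0.354 = 1.01227
(2) 1.47 × 1.89 × 0.262 × 1.31 = 0.95357
Highest is cycle (1) at 1.0123 (>1, arbitrage).

1.0123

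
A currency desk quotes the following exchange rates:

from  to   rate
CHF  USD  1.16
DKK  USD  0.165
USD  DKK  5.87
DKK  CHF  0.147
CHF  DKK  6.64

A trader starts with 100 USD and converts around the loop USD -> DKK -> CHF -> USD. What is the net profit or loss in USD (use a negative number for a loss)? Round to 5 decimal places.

100 USD × 5.87 = 587 DKK
587 DKK × 0.147 = 86.289 CHF
86.289 CHF × 1.16 = 100.09524 USD
Net change: 100.09524 − 100 = 0.09524 USD

0.09524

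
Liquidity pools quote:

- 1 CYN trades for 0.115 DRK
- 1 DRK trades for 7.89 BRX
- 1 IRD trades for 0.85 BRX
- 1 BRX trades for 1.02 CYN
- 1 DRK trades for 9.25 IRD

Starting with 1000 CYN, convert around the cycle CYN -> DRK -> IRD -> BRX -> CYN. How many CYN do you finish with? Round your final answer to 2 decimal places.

922.27

1000 CYN × 0.115 = 115 DRK
115 DRK × 9.25 = 1063.75 IRD
1063.75 IRD × 0.85 = 904.1875 BRX
904.1875 BRX × 1.02 = 922.27125 CYN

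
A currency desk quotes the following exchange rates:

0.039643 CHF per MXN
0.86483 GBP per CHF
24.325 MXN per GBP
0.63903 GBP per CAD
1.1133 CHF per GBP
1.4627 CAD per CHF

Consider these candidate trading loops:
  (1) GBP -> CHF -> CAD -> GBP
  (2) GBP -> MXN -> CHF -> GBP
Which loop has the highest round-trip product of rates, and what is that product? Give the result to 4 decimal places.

1.0406

(1) 1.1133 × 1.4627 × 0.63903 = 1.04061
(2) 24.325 × 0.039643 × 0.86483 = 0.83397
Highest is cycle (1) at 1.0406 (>1, arbitrage).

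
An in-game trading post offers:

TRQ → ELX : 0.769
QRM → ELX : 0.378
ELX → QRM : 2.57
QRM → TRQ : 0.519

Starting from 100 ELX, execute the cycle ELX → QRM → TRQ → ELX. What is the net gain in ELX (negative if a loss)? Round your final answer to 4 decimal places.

2.5715

100 ELX × 2.57 = 257 QRM
257 QRM × 0.519 = 133.383 TRQ
133.383 TRQ × 0.769 = 102.571527 ELX
Net change: 102.571527 − 100 = 2.571527 ELX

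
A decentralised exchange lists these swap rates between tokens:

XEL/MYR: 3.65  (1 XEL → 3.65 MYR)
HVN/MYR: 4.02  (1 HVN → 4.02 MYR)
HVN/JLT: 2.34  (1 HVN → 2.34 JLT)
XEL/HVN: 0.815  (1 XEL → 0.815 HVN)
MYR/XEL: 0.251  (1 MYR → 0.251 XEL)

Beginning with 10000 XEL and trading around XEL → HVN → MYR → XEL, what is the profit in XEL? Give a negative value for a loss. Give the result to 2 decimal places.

-1776.49

10000 XEL × 0.815 = 8150 HVN
8150 HVN × 4.02 = 32763 MYR
32763 MYR × 0.251 = 8223.513 XEL
Net change: 8223.513 − 10000 = -1776.487 XEL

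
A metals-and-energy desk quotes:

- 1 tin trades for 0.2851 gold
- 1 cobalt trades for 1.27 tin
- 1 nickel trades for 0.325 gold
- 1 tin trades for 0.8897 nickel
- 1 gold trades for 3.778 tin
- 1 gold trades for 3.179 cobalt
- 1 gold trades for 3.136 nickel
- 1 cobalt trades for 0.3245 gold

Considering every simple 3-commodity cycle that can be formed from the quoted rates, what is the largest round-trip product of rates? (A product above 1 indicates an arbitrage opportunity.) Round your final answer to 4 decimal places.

tin→gold→cobalt→tin: 0.2851 × 3.179 × 1.27 = 1.15104
tin→nickel→gold→tin: 0.8897 × 0.325 × 3.778 = 1.09242
Maximum is tin→gold→cobalt→tin at 1.1510; arbitrage exists.

1.1510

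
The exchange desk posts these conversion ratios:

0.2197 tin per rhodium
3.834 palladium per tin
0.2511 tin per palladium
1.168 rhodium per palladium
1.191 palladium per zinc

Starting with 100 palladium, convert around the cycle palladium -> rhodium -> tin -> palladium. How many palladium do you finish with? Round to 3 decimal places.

98.384

100 palladium × 1.168 = 116.8 rhodium
116.8 rhodium × 0.2197 = 25.66096 tin
25.66096 tin × 3.834 = 98.38412064 palladium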